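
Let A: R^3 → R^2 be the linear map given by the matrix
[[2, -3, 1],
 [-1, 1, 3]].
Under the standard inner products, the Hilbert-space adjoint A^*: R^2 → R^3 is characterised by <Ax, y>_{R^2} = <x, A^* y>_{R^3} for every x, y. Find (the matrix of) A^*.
A^* = A^T =
[[2, -1],
 [-3, 1],
 [1, 3]]

For real matrices with standard dot products, the defining identity <Ax, y> = <x, A^* y> gives (Ax)^T y = x^T (A^*) y, i.e. x^T A^T y = x^T (A^*) y. Since this holds for all x, y, we must have A^* = A^T. Therefore
A^* =
[[2, -1],
 [-3, 1],
 [1, 3]].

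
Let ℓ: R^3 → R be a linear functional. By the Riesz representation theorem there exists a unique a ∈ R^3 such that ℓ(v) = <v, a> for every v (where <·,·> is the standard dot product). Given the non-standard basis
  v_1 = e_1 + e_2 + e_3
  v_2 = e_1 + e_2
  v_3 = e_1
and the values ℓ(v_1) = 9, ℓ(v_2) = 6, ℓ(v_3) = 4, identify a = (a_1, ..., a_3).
a = (4, 2, 3)

Write a = (a_1, ..., a_3) in the standard basis. For each basis vector v_i, ℓ(v_i) = <v_i, a> is a linear equation in the a_j's. Collect the n equations into a matrix system V a = ℓ, where row i of V is v_i (expressed in the standard basis). Since V is invertible (lower-triangular with 1s on the diagonal, up to permutation), solve by back-substitution:
  V =
[[1, 1, 1],
 [1, 1, 0],
 [1, 0, 0]]
  V a = (9, 6, 4)
Solving gives a = (4, 2, 3).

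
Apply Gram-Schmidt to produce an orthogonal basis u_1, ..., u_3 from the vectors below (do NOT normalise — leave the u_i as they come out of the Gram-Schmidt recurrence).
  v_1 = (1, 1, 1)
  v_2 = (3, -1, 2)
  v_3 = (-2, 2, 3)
Orthogonal basis:
  u_1 = (1, 1, 1)
  u_2 = (5/3, -7/3, 2/3)
  u_3 = (-24/13, -8/13, 32/13)

Apply the Gram-Schmidt recurrence
  u_1 = v_1
  u_i = v_i − Σ_{j<i} ((v_i · u_j) / (u_j · u_j)) · u_j.

Step by step this gives:
  u_1 = (1, 1, 1)
  u_2 = (5/3, -7/3, 2/3)
  u_3 = (-24/13, -8/13, 32/13)

Orthogonality check:
  u_2 · u_1 = 0 (should be 0)
  u_3 · u_1 = 0 (should be 0)
  u_3 · u_2 = 0 (should be 0)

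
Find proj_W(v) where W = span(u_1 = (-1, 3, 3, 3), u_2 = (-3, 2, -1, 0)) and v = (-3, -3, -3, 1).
proj_W(v) = (-129/89, -33/89, -213/89, -153/89)

Set up U = [u_1 | ... | u_2] ∈ R^(4×2). The projector onto W = col(U) is P = U (U^T U)^(-1) U^T.
Compute U^T U =
  [28, 6]
  [6, 14],
and U^T v = (-12, 6).
Solve U^T U · c = U^T v for the coefficients: c = (-51/89, 60/89). The projection is proj_W(v) = U c.
Check: (v - proj_W(v)) · u_1 = 0  (should be 0).
Check: (v - proj_W(v)) · u_2 = 0  (should be 0).
Result: proj_W(v) = (-129/89, -33/89, -213/89, -153/89).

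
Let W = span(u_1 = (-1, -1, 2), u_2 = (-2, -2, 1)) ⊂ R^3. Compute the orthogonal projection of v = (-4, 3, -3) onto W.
proj_W(v) = (-1/2, -1/2, -3)

Set up U = [u_1 | ... | u_2] ∈ R^(3×2). The projector onto W = col(U) is P = U (U^T U)^(-1) U^T.
Compute U^T U =
  [6, 6]
  [6, 9],
and U^T v = (-5, -1).
Solve U^T U · c = U^T v for the coefficients: c = (-13/6, 4/3). The projection is proj_W(v) = U c.
Check: (v - proj_W(v)) · u_1 = 0  (should be 0).
Check: (v - proj_W(v)) · u_2 = 0  (should be 0).
Result: proj_W(v) = (-1/2, -1/2, -3).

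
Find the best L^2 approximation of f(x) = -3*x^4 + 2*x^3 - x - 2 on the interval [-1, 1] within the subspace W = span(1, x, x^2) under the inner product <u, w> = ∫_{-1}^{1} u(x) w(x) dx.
g(x) = -18*x^2/7 + x/5 - 61/35

The best approximation g ∈ W is the orthogonal projection of f onto W. Writing g = a_0 + a_1 x + a_2 x^2, the coefficients solve the normal equations G · a = b where
  G_{ij} = <φ_i, φ_j> and b_i = <f, φ_i>, with φ_0 = 1, φ_1 = x, φ_2 = x^2.
G =
  [2, 0, 2/3]
  [0, 2/3, 0]
  [2/3, 0, 2/5],
b = (-26/5, 2/15, -46/21).
Solving gives a_0 = -61/35, a_1 = 1/5, a_2 = -18/7, so
  g(x) = -18*x^2/7 + x/5 - 61/35.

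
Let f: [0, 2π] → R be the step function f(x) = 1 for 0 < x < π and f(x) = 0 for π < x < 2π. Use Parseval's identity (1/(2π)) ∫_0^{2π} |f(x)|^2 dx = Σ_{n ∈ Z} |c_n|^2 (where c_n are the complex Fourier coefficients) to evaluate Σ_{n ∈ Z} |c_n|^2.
Σ |c_n|^2 = 1/2

Parseval equates the L^2 energy of f (normalised by 1/(2π)) with the ℓ^2 sum of its Fourier coefficients: (1/(2π)) ∫_0^{2π} |f|^2 = Σ |c_n|^2.
Compute the left side: (1/(2π)) [∫_0^π 1^2 dx + ∫_π^{2π} 0^2 dx] = (1/(2π)) · (1π + 0π) = (1 + 0)/2 = 1/2.
So Σ_{n ∈ Z} |c_n|^2 = 1/2.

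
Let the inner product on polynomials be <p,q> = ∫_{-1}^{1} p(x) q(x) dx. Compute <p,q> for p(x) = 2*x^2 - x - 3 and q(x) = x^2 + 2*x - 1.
<p,q> = 32/15

Expand the product: p(x)·q(x) = 2*x^4 + 3*x^3 - 7*x^2 - 5*x + 3.
∫_{-1}^{1} of each monomial x^k gives [2/(k+1) if k even, 0 if k odd]. Integrating term-by-term (or equivalently evaluating the antiderivative F(x) = 2*x^5/5 + 3*x^4/4 - 7*x^3/3 - 5*x^2/2 + 3*x at the endpoints):
  F(1) − F(−1) = -41/60 − (-169/60) = 32/15.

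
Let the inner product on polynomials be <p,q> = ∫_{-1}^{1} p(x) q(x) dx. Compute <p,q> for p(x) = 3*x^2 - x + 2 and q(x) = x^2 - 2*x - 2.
<p,q> = -122/15

Expand the product: p(x)·q(x) = 3*x^4 - 7*x^3 - 2*x^2 - 2*x - 4.
∫_{-1}^{1} of each monomial x^k gives [2/(k+1) if k even, 0 if k odd]. Integrating term-by-term (or equivalently evaluating the antiderivative F(x) = 3*x^5/5 - 7*x^4/4 - 2*x^3/3 - x^2 - 4*x at the endpoints):
  F(1) − F(−1) = -409/60 − (79/60) = -122/15.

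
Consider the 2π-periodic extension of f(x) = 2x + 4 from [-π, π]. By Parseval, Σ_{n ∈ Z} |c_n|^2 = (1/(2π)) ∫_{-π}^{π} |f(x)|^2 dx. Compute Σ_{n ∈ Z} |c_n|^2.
Σ |c_n|^2 = 4π^2/3 + 16

Expand and integrate term by term over [-π, π]:
  ∫ (2x)^2 dx = 4·(2π^3/3); ∫ 2·2·(4)·x dx = 0 (odd integrand); ∫ 4^2 dx = 16·2π.
So (1/(2π)) ∫_{-π}^{π} (2x + 4)^2 dx = 4π^2/3 + 16 = 4π^2/3 + 16.
Parseval ⇒ Σ |c_n|^2 = 4π^2/3 + 16.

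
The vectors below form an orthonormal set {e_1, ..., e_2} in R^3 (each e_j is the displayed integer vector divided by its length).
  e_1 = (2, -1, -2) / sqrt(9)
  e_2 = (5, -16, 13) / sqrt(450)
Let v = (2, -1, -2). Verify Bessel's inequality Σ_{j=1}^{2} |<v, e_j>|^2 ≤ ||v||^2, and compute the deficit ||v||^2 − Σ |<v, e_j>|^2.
Σ |<v, e_j>|^2 = 9; ||v||^2 = 9; deficit = 0

Write each e_j = u_j / sqrt(<u_j, u_j>) where u_j is the displayed integer vector. Then <v, e_j> = <v, u_j> / sqrt(<u_j, u_j>), so |<v, e_j>|^2 = <v, u_j>^2 / <u_j, u_j>.
Coefficients: <v, e_1> = 9/sqrt(9), <v, e_2> = 0/sqrt(450).
Square and sum: Σ |<v, e_j>|^2 = 9.
Compute ||v||^2 = v·v = 9.
Deficit = 9 − 9 = 0 ≥ 0, confirming Bessel's inequality. (The deficit equals ||v − Σ <v,e_j> e_j||^2, the squared distance from v to span{e_j}.)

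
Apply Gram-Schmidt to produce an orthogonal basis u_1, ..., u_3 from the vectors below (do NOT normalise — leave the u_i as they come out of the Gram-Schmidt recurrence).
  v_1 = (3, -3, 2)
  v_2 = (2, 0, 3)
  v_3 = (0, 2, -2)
Orthogonal basis:
  u_1 = (3, -3, 2)
  u_2 = (4/11, 18/11, 21/11)
  u_3 = (99/71, 55/71, -66/71)

Apply the Gram-Schmidt recurrence
  u_1 = v_1
  u_i = v_i − Σ_{j<i} ((v_i · u_j) / (u_j · u_j)) · u_j.

Step by step this gives:
  u_1 = (3, -3, 2)
  u_2 = (4/11, 18/11, 21/11)
  u_3 = (99/71, 55/71, -66/71)

Orthogonality check:
  u_2 · u_1 = 0 (should be 0)
  u_3 · u_1 = 0 (should be 0)
  u_3 · u_2 = 0 (should be 0)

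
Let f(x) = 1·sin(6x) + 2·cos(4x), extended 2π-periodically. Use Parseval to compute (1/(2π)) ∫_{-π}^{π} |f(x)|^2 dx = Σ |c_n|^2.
Σ |c_n|^2 = 5/2

Expand |f|^2 and use orthogonality of {sin(nx), cos(mx)} on [-π, π]:
  ∫_{-π}^{π} sin(nx)^2 dx = π, ∫ cos(mx)^2 dx = π, and cross terms integrate to 0.
So ∫_{-π}^{π} f(x)^2 dx = 1^2 · π + 2^2 · π = (1 + 4)π.
Divide by 2π: (1 + 4)/2 = 5/2.
By Parseval, this equals Σ |c_n|^2.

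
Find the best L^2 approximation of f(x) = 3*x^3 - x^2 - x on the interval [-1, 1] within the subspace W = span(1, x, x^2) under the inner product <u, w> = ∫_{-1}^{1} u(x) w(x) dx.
g(x) = -x^2 + 4*x/5

The best approximation g ∈ W is the orthogonal projection of f onto W. Writing g = a_0 + a_1 x + a_2 x^2, the coefficients solve the normal equations G · a = b where
  G_{ij} = <φ_i, φ_j> and b_i = <f, φ_i>, with φ_0 = 1, φ_1 = x, φ_2 = x^2.
G =
  [2, 0, 2/3]
  [0, 2/3, 0]
  [2/3, 0, 2/5],
b = (-2/3, 8/15, -2/5).
Solving gives a_0 = 0, a_1 = 4/5, a_2 = -1, so
  g(x) = -x^2 + 4*x/5.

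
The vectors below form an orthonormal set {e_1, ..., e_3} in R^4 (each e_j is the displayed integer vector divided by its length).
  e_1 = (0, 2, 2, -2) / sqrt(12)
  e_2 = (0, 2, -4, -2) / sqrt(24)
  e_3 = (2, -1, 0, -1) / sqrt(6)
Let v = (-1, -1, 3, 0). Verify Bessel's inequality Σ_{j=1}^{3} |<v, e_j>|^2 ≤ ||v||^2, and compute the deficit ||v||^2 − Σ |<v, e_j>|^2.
Σ |<v, e_j>|^2 = 29/3; ||v||^2 = 11; deficit = 4/3

Write each e_j = u_j / sqrt(<u_j, u_j>) where u_j is the displayed integer vector. Then <v, e_j> = <v, u_j> / sqrt(<u_j, u_j>), so |<v, e_j>|^2 = <v, u_j>^2 / <u_j, u_j>.
Coefficients: <v, e_1> = 4/sqrt(12), <v, e_2> = -14/sqrt(24), <v, e_3> = -1/sqrt(6).
Square and sum: Σ |<v, e_j>|^2 = 29/3.
Compute ||v||^2 = v·v = 11.
Deficit = 11 − 29/3 = 4/3 ≥ 0, confirming Bessel's inequality. (The deficit equals ||v − Σ <v,e_j> e_j||^2, the squared distance from v to span{e_j}.)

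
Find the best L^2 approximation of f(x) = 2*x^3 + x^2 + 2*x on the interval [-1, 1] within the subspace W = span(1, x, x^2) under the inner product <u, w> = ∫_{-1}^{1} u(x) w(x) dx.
g(x) = x^2 + 16*x/5

The best approximation g ∈ W is the orthogonal projection of f onto W. Writing g = a_0 + a_1 x + a_2 x^2, the coefficients solve the normal equations G · a = b where
  G_{ij} = <φ_i, φ_j> and b_i = <f, φ_i>, with φ_0 = 1, φ_1 = x, φ_2 = x^2.
G =
  [2, 0, 2/3]
  [0, 2/3, 0]
  [2/3, 0, 2/5],
b = (2/3, 32/15, 2/5).
Solving gives a_0 = 0, a_1 = 16/5, a_2 = 1, so
  g(x) = x^2 + 16*x/5.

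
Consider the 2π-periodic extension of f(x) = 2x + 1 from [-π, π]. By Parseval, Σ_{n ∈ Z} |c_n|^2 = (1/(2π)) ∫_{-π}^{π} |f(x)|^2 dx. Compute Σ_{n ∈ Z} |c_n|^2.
Σ |c_n|^2 = 4π^2/3 + 1

Expand and integrate term by term over [-π, π]:
  ∫ (2x)^2 dx = 4·(2π^3/3); ∫ 2·2·(1)·x dx = 0 (odd integrand); ∫ 1^2 dx = 1·2π.
So (1/(2π)) ∫_{-π}^{π} (2x + 1)^2 dx = 4π^2/3 + 1 = 4π^2/3 + 1.
Parseval ⇒ Σ |c_n|^2 = 4π^2/3 + 1.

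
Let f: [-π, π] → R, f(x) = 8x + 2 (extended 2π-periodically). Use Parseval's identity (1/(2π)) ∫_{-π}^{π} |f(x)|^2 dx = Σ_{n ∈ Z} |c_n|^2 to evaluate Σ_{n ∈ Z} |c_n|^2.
Σ |c_n|^2 = 64π^2/3 + 4

Expand and integrate term by term over [-π, π]:
  ∫ (8x)^2 dx = 64·(2π^3/3); ∫ 2·8·(2)·x dx = 0 (odd integrand); ∫ 2^2 dx = 4·2π.
So (1/(2π)) ∫_{-π}^{π} (8x + 2)^2 dx = 64π^2/3 + 4 = 64π^2/3 + 4.
Parseval ⇒ Σ |c_n|^2 = 64π^2/3 + 4.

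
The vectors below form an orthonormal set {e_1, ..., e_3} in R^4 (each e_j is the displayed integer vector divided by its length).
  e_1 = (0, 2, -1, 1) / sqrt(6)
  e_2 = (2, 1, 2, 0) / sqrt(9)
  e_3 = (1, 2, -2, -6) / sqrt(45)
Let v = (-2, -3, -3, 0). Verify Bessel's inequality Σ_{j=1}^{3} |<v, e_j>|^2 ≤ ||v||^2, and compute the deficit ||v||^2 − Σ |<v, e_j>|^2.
Σ |<v, e_j>|^2 = 611/30; ||v||^2 = 22; deficit = 49/30

Write each e_j = u_j / sqrt(<u_j, u_j>) where u_j is the displayed integer vector. Then <v, e_j> = <v, u_j> / sqrt(<u_j, u_j>), so |<v, e_j>|^2 = <v, u_j>^2 / <u_j, u_j>.
Coefficients: <v, e_1> = -3/sqrt(6), <v, e_2> = -13/sqrt(9), <v, e_3> = -2/sqrt(45).
Square and sum: Σ |<v, e_j>|^2 = 611/30.
Compute ||v||^2 = v·v = 22.
Deficit = 22 − 611/30 = 49/30 ≥ 0, confirming Bessel's inequality. (The deficit equals ||v − Σ <v,e_j> e_j||^2, the squared distance from v to span{e_j}.)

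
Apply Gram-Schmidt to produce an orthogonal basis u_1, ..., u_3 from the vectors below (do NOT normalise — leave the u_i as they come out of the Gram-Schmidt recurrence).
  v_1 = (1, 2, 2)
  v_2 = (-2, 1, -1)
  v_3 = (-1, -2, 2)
Orthogonal basis:
  u_1 = (1, 2, 2)
  u_2 = (-16/9, 13/9, -5/9)
  u_3 = (-8/5, -6/5, 2)

Apply the Gram-Schmidt recurrence
  u_1 = v_1
  u_i = v_i − Σ_{j<i} ((v_i · u_j) / (u_j · u_j)) · u_j.

Step by step this gives:
  u_1 = (1, 2, 2)
  u_2 = (-16/9, 13/9, -5/9)
  u_3 = (-8/5, -6/5, 2)

Orthogonality check:
  u_2 · u_1 = 0 (should be 0)
  u_3 · u_1 = 0 (should be 0)
  u_3 · u_2 = 0 (should be 0)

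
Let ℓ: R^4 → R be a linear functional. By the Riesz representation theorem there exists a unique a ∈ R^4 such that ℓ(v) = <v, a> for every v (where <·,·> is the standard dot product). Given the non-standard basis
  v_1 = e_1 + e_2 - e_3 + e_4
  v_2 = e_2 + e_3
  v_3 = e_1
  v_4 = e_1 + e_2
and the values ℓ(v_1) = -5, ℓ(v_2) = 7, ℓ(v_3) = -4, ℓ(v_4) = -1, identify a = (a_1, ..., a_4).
a = (-4, 3, 4, 0)

Write a = (a_1, ..., a_4) in the standard basis. For each basis vector v_i, ℓ(v_i) = <v_i, a> is a linear equation in the a_j's. Collect the n equations into a matrix system V a = ℓ, where row i of V is v_i (expressed in the standard basis). Since V is invertible (lower-triangular with 1s on the diagonal, up to permutation), solve by back-substitution:
  V =
[[1, 1, -1, 1],
 [0, 1, 1, 0],
 [1, 0, 0, 0],
 [1, 1, 0, 0]]
  V a = (-5, 7, -4, -1)
Solving gives a = (-4, 3, 4, 0).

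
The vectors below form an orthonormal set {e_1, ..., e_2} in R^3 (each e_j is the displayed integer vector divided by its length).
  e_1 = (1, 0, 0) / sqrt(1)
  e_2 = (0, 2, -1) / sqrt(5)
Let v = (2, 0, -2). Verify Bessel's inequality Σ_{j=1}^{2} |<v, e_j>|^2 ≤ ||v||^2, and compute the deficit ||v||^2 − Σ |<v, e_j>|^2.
Σ |<v, e_j>|^2 = 24/5; ||v||^2 = 8; deficit = 16/5

Write each e_j = u_j / sqrt(<u_j, u_j>) where u_j is the displayed integer vector. Then <v, e_j> = <v, u_j> / sqrt(<u_j, u_j>), so |<v, e_j>|^2 = <v, u_j>^2 / <u_j, u_j>.
Coefficients: <v, e_1> = 2/sqrt(1), <v, e_2> = 2/sqrt(5).
Square and sum: Σ |<v, e_j>|^2 = 24/5.
Compute ||v||^2 = v·v = 8.
Deficit = 8 − 24/5 = 16/5 ≥ 0, confirming Bessel's inequality. (The deficit equals ||v − Σ <v,e_j> e_j||^2, the squared distance from v to span{e_j}.)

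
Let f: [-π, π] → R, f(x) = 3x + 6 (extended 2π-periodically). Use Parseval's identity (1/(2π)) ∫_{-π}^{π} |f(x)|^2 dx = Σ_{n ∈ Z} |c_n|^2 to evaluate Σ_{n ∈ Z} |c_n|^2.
Σ |c_n|^2 = 3π^2 + 36

Expand and integrate term by term over [-π, π]:
  ∫ (3x)^2 dx = 9·(2π^3/3); ∫ 2·3·(6)·x dx = 0 (odd integrand); ∫ 6^2 dx = 36·2π.
So (1/(2π)) ∫_{-π}^{π} (3x + 6)^2 dx = 9π^2/3 + 36 = 3π^2 + 36.
Parseval ⇒ Σ |c_n|^2 = 3π^2 + 36.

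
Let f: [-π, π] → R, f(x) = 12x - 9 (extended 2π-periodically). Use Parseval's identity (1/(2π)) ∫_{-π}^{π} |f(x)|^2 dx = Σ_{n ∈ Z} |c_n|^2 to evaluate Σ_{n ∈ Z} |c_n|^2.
Σ |c_n|^2 = 48π^2 + 81

Expand and integrate term by term over [-π, π]:
  ∫ (12x)^2 dx = 144·(2π^3/3); ∫ 2·12·(-9)·x dx = 0 (odd integrand); ∫ (-9)^2 dx = 81·2π.
So (1/(2π)) ∫_{-π}^{π} (12x - 9)^2 dx = 144π^2/3 + 81 = 48π^2 + 81.
Parseval ⇒ Σ |c_n|^2 = 48π^2 + 81.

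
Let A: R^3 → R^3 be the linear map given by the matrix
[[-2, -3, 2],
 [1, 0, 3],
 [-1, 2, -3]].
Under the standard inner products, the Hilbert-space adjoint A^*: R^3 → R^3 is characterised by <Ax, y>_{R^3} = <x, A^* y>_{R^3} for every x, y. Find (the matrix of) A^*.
A^* = A^T =
[[-2, 1, -1],
 [-3, 0, 2],
 [2, 3, -3]]

For real matrices with standard dot products, the defining identity <Ax, y> = <x, A^* y> gives (Ax)^T y = x^T (A^*) y, i.e. x^T A^T y = x^T (A^*) y. Since this holds for all x, y, we must have A^* = A^T. Therefore
A^* =
[[-2, 1, -1],
 [-3, 0, 2],
 [2, 3, -3]].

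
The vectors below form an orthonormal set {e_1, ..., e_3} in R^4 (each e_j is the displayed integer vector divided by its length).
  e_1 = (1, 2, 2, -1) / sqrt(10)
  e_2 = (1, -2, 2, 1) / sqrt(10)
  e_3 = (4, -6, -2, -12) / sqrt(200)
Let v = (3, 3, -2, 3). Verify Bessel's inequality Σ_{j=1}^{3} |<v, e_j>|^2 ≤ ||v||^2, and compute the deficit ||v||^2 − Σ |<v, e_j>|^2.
Σ |<v, e_j>|^2 = 461/50; ||v||^2 = 31; deficit = 1089/50

Write each e_j = u_j / sqrt(<u_j, u_j>) where u_j is the displayed integer vector. Then <v, e_j> = <v, u_j> / sqrt(<u_j, u_j>), so |<v, e_j>|^2 = <v, u_j>^2 / <u_j, u_j>.
Coefficients: <v, e_1> = 2/sqrt(10), <v, e_2> = -4/sqrt(10), <v, e_3> = -38/sqrt(200).
Square and sum: Σ |<v, e_j>|^2 = 461/50.
Compute ||v||^2 = v·v = 31.
Deficit = 31 − 461/50 = 1089/50 ≥ 0, confirming Bessel's inequality. (The deficit equals ||v − Σ <v,e_j> e_j||^2, the squared distance from v to span{e_j}.)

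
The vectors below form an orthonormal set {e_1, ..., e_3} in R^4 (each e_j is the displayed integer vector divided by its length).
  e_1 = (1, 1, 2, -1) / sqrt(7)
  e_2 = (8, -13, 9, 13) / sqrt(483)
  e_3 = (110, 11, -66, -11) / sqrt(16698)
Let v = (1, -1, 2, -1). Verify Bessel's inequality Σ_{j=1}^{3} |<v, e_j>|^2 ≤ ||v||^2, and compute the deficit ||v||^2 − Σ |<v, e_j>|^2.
Σ |<v, e_j>|^2 = 5; ||v||^2 = 7; deficit = 2

Write each e_j = u_j / sqrt(<u_j, u_j>) where u_j is the displayed integer vector. Then <v, e_j> = <v, u_j> / sqrt(<u_j, u_j>), so |<v, e_j>|^2 = <v, u_j>^2 / <u_j, u_j>.
Coefficients: <v, e_1> = 5/sqrt(7), <v, e_2> = 26/sqrt(483), <v, e_3> = -22/sqrt(16698).
Square and sum: Σ |<v, e_j>|^2 = 5.
Compute ||v||^2 = v·v = 7.
Deficit = 7 − 5 = 2 ≥ 0, confirming Bessel's inequality. (The deficit equals ||v − Σ <v,e_j> e_j||^2, the squared distance from v to span{e_j}.)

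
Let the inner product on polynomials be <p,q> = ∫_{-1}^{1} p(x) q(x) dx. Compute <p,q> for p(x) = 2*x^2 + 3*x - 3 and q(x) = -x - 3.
<p,q> = 12

Expand the product: p(x)·q(x) = -2*x^3 - 9*x^2 - 6*x + 9.
∫_{-1}^{1} of each monomial x^k gives [2/(k+1) if k even, 0 if k odd]. Integrating term-by-term (or equivalently evaluating the antiderivative F(x) = -x^4/2 - 3*x^3 - 3*x^2 + 9*x at the endpoints):
  F(1) − F(−1) = 5/2 − (-19/2) = 12.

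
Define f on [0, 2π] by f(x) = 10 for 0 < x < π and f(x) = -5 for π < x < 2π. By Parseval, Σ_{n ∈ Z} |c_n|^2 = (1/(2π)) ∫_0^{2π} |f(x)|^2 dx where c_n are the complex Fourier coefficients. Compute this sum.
Σ |c_n|^2 = 125/2

Parseval equates the L^2 energy of f (normalised by 1/(2π)) with the ℓ^2 sum of its Fourier coefficients: (1/(2π)) ∫_0^{2π} |f|^2 = Σ |c_n|^2.
Compute the left side: (1/(2π)) [∫_0^π 10^2 dx + ∫_π^{2π} (-5)^2 dx] = (1/(2π)) · (100π + 25π) = (100 + 25)/2 = 125/2.
So Σ_{n ∈ Z} |c_n|^2 = 125/2.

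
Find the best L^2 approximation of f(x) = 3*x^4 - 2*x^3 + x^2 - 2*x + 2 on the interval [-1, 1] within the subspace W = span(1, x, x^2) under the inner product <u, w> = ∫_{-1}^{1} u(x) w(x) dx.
g(x) = 25*x^2/7 - 16*x/5 + 61/35

The best approximation g ∈ W is the orthogonal projection of f onto W. Writing g = a_0 + a_1 x + a_2 x^2, the coefficients solve the normal equations G · a = b where
  G_{ij} = <φ_i, φ_j> and b_i = <f, φ_i>, with φ_0 = 1, φ_1 = x, φ_2 = x^2.
G =
  [2, 0, 2/3]
  [0, 2/3, 0]
  [2/3, 0, 2/5],
b = (88/15, -32/15, 272/105).
Solving gives a_0 = 61/35, a_1 = -16/5, a_2 = 25/7, so
  g(x) = 25*x^2/7 - 16*x/5 + 61/35.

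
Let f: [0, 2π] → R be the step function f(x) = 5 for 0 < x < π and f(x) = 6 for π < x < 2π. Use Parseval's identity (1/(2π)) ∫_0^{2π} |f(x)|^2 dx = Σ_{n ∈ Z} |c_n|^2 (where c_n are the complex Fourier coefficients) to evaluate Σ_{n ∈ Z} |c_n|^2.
Σ |c_n|^2 = 61/2

Parseval equates the L^2 energy of f (normalised by 1/(2π)) with the ℓ^2 sum of its Fourier coefficients: (1/(2π)) ∫_0^{2π} |f|^2 = Σ |c_n|^2.
Compute the left side: (1/(2π)) [∫_0^π 5^2 dx + ∫_π^{2π} 6^2 dx] = (1/(2π)) · (25π + 36π) = (25 + 36)/2 = 61/2.
So Σ_{n ∈ Z} |c_n|^2 = 61/2.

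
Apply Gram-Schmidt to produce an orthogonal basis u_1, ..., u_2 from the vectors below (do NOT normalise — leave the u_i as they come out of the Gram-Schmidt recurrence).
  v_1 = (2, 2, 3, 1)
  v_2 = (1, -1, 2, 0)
Orthogonal basis:
  u_1 = (2, 2, 3, 1)
  u_2 = (1/3, -5/3, 1, -1/3)

Apply the Gram-Schmidt recurrence
  u_1 = v_1
  u_i = v_i − Σ_{j<i} ((v_i · u_j) / (u_j · u_j)) · u_j.

Step by step this gives:
  u_1 = (2, 2, 3, 1)
  u_2 = (1/3, -5/3, 1, -1/3)

Orthogonality check:
  u_2 · u_1 = 0 (should be 0)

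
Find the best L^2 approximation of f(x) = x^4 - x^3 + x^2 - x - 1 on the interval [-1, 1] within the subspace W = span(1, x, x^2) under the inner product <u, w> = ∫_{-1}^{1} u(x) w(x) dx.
g(x) = 13*x^2/7 - 8*x/5 - 38/35

The best approximation g ∈ W is the orthogonal projection of f onto W. Writing g = a_0 + a_1 x + a_2 x^2, the coefficients solve the normal equations G · a = b where
  G_{ij} = <φ_i, φ_j> and b_i = <f, φ_i>, with φ_0 = 1, φ_1 = x, φ_2 = x^2.
G =
  [2, 0, 2/3]
  [0, 2/3, 0]
  [2/3, 0, 2/5],
b = (-14/15, -16/15, 2/105).
Solving gives a_0 = -38/35, a_1 = -8/5, a_2 = 13/7, so
  g(x) = 13*x^2/7 - 8*x/5 - 38/35.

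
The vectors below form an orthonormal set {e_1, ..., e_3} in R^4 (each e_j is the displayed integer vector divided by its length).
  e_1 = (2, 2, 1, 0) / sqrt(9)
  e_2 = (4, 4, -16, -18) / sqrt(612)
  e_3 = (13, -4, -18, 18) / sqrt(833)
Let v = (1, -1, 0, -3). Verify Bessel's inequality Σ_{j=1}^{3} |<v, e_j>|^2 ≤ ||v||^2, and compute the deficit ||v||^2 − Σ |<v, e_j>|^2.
Σ |<v, e_j>|^2 = 314/49; ||v||^2 = 11; deficit = 225/49

Write each e_j = u_j / sqrt(<u_j, u_j>) where u_j is the displayed integer vector. Then <v, e_j> = <v, u_j> / sqrt(<u_j, u_j>), so |<v, e_j>|^2 = <v, u_j>^2 / <u_j, u_j>.
Coefficients: <v, e_1> = 0/sqrt(9), <v, e_2> = 54/sqrt(612), <v, e_3> = -37/sqrt(833).
Square and sum: Σ |<v, e_j>|^2 = 314/49.
Compute ||v||^2 = v·v = 11.
Deficit = 11 − 314/49 = 225/49 ≥ 0, confirming Bessel's inequality. (The deficit equals ||v − Σ <v,e_j> e_j||^2, the squared distance from v to span{e_j}.)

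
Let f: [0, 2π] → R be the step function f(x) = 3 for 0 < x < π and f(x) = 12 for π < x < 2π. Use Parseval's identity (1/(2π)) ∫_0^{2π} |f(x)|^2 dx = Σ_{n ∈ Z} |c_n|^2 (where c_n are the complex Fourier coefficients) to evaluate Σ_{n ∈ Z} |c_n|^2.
Σ |c_n|^2 = 153/2

Parseval equates the L^2 energy of f (normalised by 1/(2π)) with the ℓ^2 sum of its Fourier coefficients: (1/(2π)) ∫_0^{2π} |f|^2 = Σ |c_n|^2.
Compute the left side: (1/(2π)) [∫_0^π 3^2 dx + ∫_π^{2π} 12^2 dx] = (1/(2π)) · (9π + 144π) = (9 + 144)/2 = 153/2.
So Σ_{n ∈ Z} |c_n|^2 = 153/2.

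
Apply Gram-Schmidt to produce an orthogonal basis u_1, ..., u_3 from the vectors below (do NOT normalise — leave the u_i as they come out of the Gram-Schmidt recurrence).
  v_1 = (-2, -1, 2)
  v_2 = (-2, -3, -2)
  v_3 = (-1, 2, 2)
Orthogonal basis:
  u_1 = (-2, -1, 2)
  u_2 = (-4/3, -8/3, -8/3)
  u_3 = (-8/9, 8/9, -4/9)

Apply the Gram-Schmidt recurrence
  u_1 = v_1
  u_i = v_i − Σ_{j<i} ((v_i · u_j) / (u_j · u_j)) · u_j.

Step by step this gives:
  u_1 = (-2, -1, 2)
  u_2 = (-4/3, -8/3, -8/3)
  u_3 = (-8/9, 8/9, -4/9)

Orthogonality check:
  u_2 · u_1 = 0 (should be 0)
  u_3 · u_1 = 0 (should be 0)
  u_3 · u_2 = 0 (should be 0)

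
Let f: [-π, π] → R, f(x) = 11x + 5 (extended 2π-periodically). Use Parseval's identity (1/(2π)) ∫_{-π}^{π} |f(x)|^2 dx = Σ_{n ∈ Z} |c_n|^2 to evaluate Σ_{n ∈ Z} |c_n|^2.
Σ |c_n|^2 = 121π^2/3 + 25

Expand and integrate term by term over [-π, π]:
  ∫ (11x)^2 dx = 121·(2π^3/3); ∫ 2·11·(5)·x dx = 0 (odd integrand); ∫ 5^2 dx = 25·2π.
So (1/(2π)) ∫_{-π}^{π} (11x + 5)^2 dx = 121π^2/3 + 25 = 121π^2/3 + 25.
Parseval ⇒ Σ |c_n|^2 = 121π^2/3 + 25.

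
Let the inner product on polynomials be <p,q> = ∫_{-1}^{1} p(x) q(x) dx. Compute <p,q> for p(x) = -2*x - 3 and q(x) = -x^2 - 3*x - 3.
<p,q> = 24

Expand the product: p(x)·q(x) = 2*x^3 + 9*x^2 + 15*x + 9.
∫_{-1}^{1} of each monomial x^k gives [2/(k+1) if k even, 0 if k odd]. Integrating term-by-term (or equivalently evaluating the antiderivative F(x) = x^4/2 + 3*x^3 + 15*x^2/2 + 9*x at the endpoints):
  F(1) − F(−1) = 20 − (-4) = 24.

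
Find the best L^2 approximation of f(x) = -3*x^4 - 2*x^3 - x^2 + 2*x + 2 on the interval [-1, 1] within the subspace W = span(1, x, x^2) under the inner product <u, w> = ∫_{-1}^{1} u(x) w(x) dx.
g(x) = -25*x^2/7 + 4*x/5 + 79/35

The best approximation g ∈ W is the orthogonal projection of f onto W. Writing g = a_0 + a_1 x + a_2 x^2, the coefficients solve the normal equations G · a = b where
  G_{ij} = <φ_i, φ_j> and b_i = <f, φ_i>, with φ_0 = 1, φ_1 = x, φ_2 = x^2.
G =
  [2, 0, 2/3]
  [0, 2/3, 0]
  [2/3, 0, 2/5],
b = (32/15, 8/15, 8/105).
Solving gives a_0 = 79/35, a_1 = 4/5, a_2 = -25/7, so
  g(x) = -25*x^2/7 + 4*x/5 + 79/35.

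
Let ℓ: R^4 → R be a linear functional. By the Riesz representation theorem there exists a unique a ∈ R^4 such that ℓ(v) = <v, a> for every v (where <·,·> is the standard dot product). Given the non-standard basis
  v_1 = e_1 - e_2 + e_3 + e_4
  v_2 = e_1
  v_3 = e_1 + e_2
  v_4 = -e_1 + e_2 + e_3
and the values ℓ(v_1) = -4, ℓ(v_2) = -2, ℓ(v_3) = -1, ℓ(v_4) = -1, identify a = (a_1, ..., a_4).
a = (-2, 1, -4, 3)

Write a = (a_1, ..., a_4) in the standard basis. For each basis vector v_i, ℓ(v_i) = <v_i, a> is a linear equation in the a_j's. Collect the n equations into a matrix system V a = ℓ, where row i of V is v_i (expressed in the standard basis). Since V is invertible (lower-triangular with 1s on the diagonal, up to permutation), solve by back-substitution:
  V =
[[1, -1, 1, 1],
 [1, 0, 0, 0],
 [1, 1, 0, 0],
 [-1, 1, 1, 0]]
  V a = (-4, -2, -1, -1)
Solving gives a = (-2, 1, -4, 3).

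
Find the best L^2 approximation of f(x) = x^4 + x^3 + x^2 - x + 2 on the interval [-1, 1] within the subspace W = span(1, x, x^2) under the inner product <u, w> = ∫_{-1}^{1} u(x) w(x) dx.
g(x) = 13*x^2/7 - 2*x/5 + 67/35

The best approximation g ∈ W is the orthogonal projection of f onto W. Writing g = a_0 + a_1 x + a_2 x^2, the coefficients solve the normal equations G · a = b where
  G_{ij} = <φ_i, φ_j> and b_i = <f, φ_i>, with φ_0 = 1, φ_1 = x, φ_2 = x^2.
G =
  [2, 0, 2/3]
  [0, 2/3, 0]
  [2/3, 0, 2/5],
b = (76/15, -4/15, 212/105).
Solving gives a_0 = 67/35, a_1 = -2/5, a_2 = 13/7, so
  g(x) = 13*x^2/7 - 2*x/5 + 67/35.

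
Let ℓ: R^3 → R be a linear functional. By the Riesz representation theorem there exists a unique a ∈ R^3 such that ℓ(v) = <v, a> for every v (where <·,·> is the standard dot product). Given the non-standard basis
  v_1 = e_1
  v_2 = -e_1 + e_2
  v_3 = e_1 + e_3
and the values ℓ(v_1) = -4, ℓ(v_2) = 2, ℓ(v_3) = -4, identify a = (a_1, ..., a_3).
a = (-4, -2, 0)

Write a = (a_1, ..., a_3) in the standard basis. For each basis vector v_i, ℓ(v_i) = <v_i, a> is a linear equation in the a_j's. Collect the n equations into a matrix system V a = ℓ, where row i of V is v_i (expressed in the standard basis). Since V is invertible (lower-triangular with 1s on the diagonal, up to permutation), solve by back-substitution:
  V =
[[1, 0, 0],
 [-1, 1, 0],
 [1, 0, 1]]
  V a = (-4, 2, -4)
Solving gives a = (-4, -2, 0).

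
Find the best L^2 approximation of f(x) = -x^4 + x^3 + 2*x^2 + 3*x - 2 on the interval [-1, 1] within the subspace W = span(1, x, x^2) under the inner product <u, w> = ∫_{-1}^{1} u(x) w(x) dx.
g(x) = 8*x^2/7 + 18*x/5 - 67/35

The best approximation g ∈ W is the orthogonal projection of f onto W. Writing g = a_0 + a_1 x + a_2 x^2, the coefficients solve the normal equations G · a = b where
  G_{ij} = <φ_i, φ_j> and b_i = <f, φ_i>, with φ_0 = 1, φ_1 = x, φ_2 = x^2.
G =
  [2, 0, 2/3]
  [0, 2/3, 0]
  [2/3, 0, 2/5],
b = (-46/15, 12/5, -86/105).
Solving gives a_0 = -67/35, a_1 = 18/5, a_2 = 8/7, so
  g(x) = 8*x^2/7 + 18*x/5 - 67/35.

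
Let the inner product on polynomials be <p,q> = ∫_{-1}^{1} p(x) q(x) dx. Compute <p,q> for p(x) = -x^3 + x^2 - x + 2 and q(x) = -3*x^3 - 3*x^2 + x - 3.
<p,q> = -1912/105

Expand the product: p(x)·q(x) = 3*x^6 - x^4 + x^3 - 10*x^2 + 5*x - 6.
∫_{-1}^{1} of each monomial x^k gives [2/(k+1) if k even, 0 if k odd]. Integrating term-by-term (or equivalently evaluating the antiderivative F(x) = 3*x^7/7 - x^5/5 + x^4/4 - 10*x^3/3 + 5*x^2/2 - 6*x at the endpoints):
  F(1) − F(−1) = -2**(47/843)*3**(175/281)*5**(353/843)*7**(196/843) − (4979/420) = -1912/105.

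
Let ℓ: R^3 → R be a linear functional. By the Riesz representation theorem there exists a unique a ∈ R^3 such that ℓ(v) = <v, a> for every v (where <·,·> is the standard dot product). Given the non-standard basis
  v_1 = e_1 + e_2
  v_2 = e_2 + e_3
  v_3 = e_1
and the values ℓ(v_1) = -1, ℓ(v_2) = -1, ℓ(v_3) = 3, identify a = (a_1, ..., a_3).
a = (3, -4, 3)

Write a = (a_1, ..., a_3) in the standard basis. For each basis vector v_i, ℓ(v_i) = <v_i, a> is a linear equation in the a_j's. Collect the n equations into a matrix system V a = ℓ, where row i of V is v_i (expressed in the standard basis). Since V is invertible (lower-triangular with 1s on the diagonal, up to permutation), solve by back-substitution:
  V =
[[1, 1, 0],
 [0, 1, 1],
 [1, 0, 0]]
  V a = (-1, -1, 3)
Solving gives a = (3, -4, 3).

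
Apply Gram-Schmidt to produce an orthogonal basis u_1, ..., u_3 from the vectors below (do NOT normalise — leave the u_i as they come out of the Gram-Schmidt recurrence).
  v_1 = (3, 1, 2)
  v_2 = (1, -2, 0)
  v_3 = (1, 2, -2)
Orthogonal basis:
  u_1 = (3, 1, 2)
  u_2 = (11/14, -29/14, -1/7)
  u_3 = (88/69, 44/69, -154/69)

Apply the Gram-Schmidt recurrence
  u_1 = v_1
  u_i = v_i − Σ_{j<i} ((v_i · u_j) / (u_j · u_j)) · u_j.

Step by step this gives:
  u_1 = (3, 1, 2)
  u_2 = (11/14, -29/14, -1/7)
  u_3 = (88/69, 44/69, -154/69)

Orthogonality check:
  u_2 · u_1 = 0 (should be 0)
  u_3 · u_1 = 0 (should be 0)
  u_3 · u_2 = 0 (should be 0)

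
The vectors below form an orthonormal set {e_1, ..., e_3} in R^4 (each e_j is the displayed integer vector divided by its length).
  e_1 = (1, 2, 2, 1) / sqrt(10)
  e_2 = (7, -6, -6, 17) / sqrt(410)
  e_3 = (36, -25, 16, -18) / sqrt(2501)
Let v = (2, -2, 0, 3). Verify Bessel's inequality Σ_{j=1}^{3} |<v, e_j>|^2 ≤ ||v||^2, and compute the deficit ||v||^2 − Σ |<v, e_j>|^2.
Σ |<v, e_j>|^2 = 1001/61; ||v||^2 = 17; deficit = 36/61

Write each e_j = u_j / sqrt(<u_j, u_j>) where u_j is the displayed integer vector. Then <v, e_j> = <v, u_j> / sqrt(<u_j, u_j>), so |<v, e_j>|^2 = <v, u_j>^2 / <u_j, u_j>.
Coefficients: <v, e_1> = 1/sqrt(10), <v, e_2> = 77/sqrt(410), <v, e_3> = 68/sqrt(2501).
Square and sum: Σ |<v, e_j>|^2 = 1001/61.
Compute ||v||^2 = v·v = 17.
Deficit = 17 − 1001/61 = 36/61 ≥ 0, confirming Bessel's inequality. (The deficit equals ||v − Σ <v,e_j> e_j||^2, the squared distance from v to span{e_j}.)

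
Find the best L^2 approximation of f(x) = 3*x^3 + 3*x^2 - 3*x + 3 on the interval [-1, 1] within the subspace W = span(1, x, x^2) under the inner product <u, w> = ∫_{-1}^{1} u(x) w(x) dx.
g(x) = 3*x^2 - 6*x/5 + 3

The best approximation g ∈ W is the orthogonal projection of f onto W. Writing g = a_0 + a_1 x + a_2 x^2, the coefficients solve the normal equations G · a = b where
  G_{ij} = <φ_i, φ_j> and b_i = <f, φ_i>, with φ_0 = 1, φ_1 = x, φ_2 = x^2.
G =
  [2, 0, 2/3]
  [0, 2/3, 0]
  [2/3, 0, 2/5],
b = (8, -4/5, 16/5).
Solving gives a_0 = 3, a_1 = -6/5, a_2 = 3, so
  g(x) = 3*x^2 - 6*x/5 + 3.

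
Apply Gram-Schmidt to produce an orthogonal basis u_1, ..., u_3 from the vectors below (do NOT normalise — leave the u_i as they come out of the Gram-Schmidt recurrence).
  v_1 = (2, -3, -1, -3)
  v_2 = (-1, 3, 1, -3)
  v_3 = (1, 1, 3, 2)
Orthogonal basis:
  u_1 = (2, -3, -1, -3)
  u_2 = (-17/23, 60/23, 20/23, -78/23)
  u_3 = (804/451, 1/451, 1203/451, 134/451)

Apply the Gram-Schmidt recurrence
  u_1 = v_1
  u_i = v_i − Σ_{j<i} ((v_i · u_j) / (u_j · u_j)) · u_j.

Step by step this gives:
  u_1 = (2, -3, -1, -3)
  u_2 = (-17/23, 60/23, 20/23, -78/23)
  u_3 = (804/451, 1/451, 1203/451, 134/451)

Orthogonality check:
  u_2 · u_1 = 0 (should be 0)
  u_3 · u_1 = 0 (should be 0)
  u_3 · u_2 = 0 (should be 0)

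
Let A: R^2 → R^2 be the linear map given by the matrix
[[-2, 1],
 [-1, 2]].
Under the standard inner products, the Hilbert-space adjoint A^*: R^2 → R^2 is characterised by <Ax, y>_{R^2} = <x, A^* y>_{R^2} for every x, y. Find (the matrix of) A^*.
A^* = A^T =
[[-2, -1],
 [1, 2]]

For real matrices with standard dot products, the defining identity <Ax, y> = <x, A^* y> gives (Ax)^T y = x^T (A^*) y, i.e. x^T A^T y = x^T (A^*) y. Since this holds for all x, y, we must have A^* = A^T. Therefore
A^* =
[[-2, -1],
 [1, 2]].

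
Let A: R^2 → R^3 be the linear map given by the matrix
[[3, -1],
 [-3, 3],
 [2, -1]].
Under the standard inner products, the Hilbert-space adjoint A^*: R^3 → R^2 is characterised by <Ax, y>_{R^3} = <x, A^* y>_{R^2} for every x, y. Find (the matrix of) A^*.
A^* = A^T =
[[3, -3, 2],
 [-1, 3, -1]]

For real matrices with standard dot products, the defining identity <Ax, y> = <x, A^* y> gives (Ax)^T y = x^T (A^*) y, i.e. x^T A^T y = x^T (A^*) y. Since this holds for all x, y, we must have A^* = A^T. Therefore
A^* =
[[3, -3, 2],
 [-1, 3, -1]].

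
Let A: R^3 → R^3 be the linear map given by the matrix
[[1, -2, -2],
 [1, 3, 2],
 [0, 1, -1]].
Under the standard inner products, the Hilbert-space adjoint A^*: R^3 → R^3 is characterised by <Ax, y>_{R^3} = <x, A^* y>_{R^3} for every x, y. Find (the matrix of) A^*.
A^* = A^T =
[[1, 1, 0],
 [-2, 3, 1],
 [-2, 2, -1]]

For real matrices with standard dot products, the defining identity <Ax, y> = <x, A^* y> gives (Ax)^T y = x^T (A^*) y, i.e. x^T A^T y = x^T (A^*) y. Since this holds for all x, y, we must have A^* = A^T. Therefore
A^* =
[[1, 1, 0],
 [-2, 3, 1],
 [-2, 2, -1]].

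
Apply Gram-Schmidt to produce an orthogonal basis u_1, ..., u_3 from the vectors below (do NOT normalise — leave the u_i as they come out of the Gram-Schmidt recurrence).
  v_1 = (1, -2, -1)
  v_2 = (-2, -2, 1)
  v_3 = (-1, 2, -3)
Orthogonal basis:
  u_1 = (1, -2, -1)
  u_2 = (-13/6, -5/3, 7/6)
  u_3 = (-96/53, 24/53, -144/53)

Apply the Gram-Schmidt recurrence
  u_1 = v_1
  u_i = v_i − Σ_{j<i} ((v_i · u_j) / (u_j · u_j)) · u_j.

Step by step this gives:
  u_1 = (1, -2, -1)
  u_2 = (-13/6, -5/3, 7/6)
  u_3 = (-96/53, 24/53, -144/53)

Orthogonality check:
  u_2 · u_1 = 0 (should be 0)
  u_3 · u_1 = 0 (should be 0)
  u_3 · u_2 = 0 (should be 0)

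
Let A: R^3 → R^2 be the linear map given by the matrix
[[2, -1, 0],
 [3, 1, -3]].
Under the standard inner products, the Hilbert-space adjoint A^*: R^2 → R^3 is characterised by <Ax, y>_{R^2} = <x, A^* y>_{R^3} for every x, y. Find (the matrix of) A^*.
A^* = A^T =
[[2, 3],
 [-1, 1],
 [0, -3]]

For real matrices with standard dot products, the defining identity <Ax, y> = <x, A^* y> gives (Ax)^T y = x^T (A^*) y, i.e. x^T A^T y = x^T (A^*) y. Since this holds for all x, y, we must have A^* = A^T. Therefore
A^* =
[[2, 3],
 [-1, 1],
 [0, -3]].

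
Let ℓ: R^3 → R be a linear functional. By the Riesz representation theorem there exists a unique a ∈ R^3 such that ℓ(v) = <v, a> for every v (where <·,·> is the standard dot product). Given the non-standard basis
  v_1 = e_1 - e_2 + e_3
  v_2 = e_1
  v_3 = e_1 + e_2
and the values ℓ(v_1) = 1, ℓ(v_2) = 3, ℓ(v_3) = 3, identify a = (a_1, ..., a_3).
a = (3, 0, -2)

Write a = (a_1, ..., a_3) in the standard basis. For each basis vector v_i, ℓ(v_i) = <v_i, a> is a linear equation in the a_j's. Collect the n equations into a matrix system V a = ℓ, where row i of V is v_i (expressed in the standard basis). Since V is invertible (lower-triangular with 1s on the diagonal, up to permutation), solve by back-substitution:
  V =
[[1, -1, 1],
 [1, 0, 0],
 [1, 1, 0]]
  V a = (1, 3, 3)
Solving gives a = (3, 0, -2).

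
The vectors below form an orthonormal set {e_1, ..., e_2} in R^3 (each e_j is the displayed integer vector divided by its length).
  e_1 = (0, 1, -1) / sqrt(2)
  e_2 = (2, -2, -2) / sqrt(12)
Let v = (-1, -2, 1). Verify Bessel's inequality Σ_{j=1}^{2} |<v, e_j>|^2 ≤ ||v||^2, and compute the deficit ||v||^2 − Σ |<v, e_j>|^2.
Σ |<v, e_j>|^2 = 9/2; ||v||^2 = 6; deficit = 3/2

Write each e_j = u_j / sqrt(<u_j, u_j>) where u_j is the displayed integer vector. Then <v, e_j> = <v, u_j> / sqrt(<u_j, u_j>), so |<v, e_j>|^2 = <v, u_j>^2 / <u_j, u_j>.
Coefficients: <v, e_1> = -3/sqrt(2), <v, e_2> = 0/sqrt(12).
Square and sum: Σ |<v, e_j>|^2 = 9/2.
Compute ||v||^2 = v·v = 6.
Deficit = 6 − 9/2 = 3/2 ≥ 0, confirming Bessel's inequality. (The deficit equals ||v − Σ <v,e_j> e_j||^2, the squared distance from v to span{e_j}.)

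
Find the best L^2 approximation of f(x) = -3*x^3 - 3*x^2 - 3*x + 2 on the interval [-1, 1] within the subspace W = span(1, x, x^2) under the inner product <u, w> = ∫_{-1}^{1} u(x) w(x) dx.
g(x) = -3*x^2 - 24*x/5 + 2

The best approximation g ∈ W is the orthogonal projection of f onto W. Writing g = a_0 + a_1 x + a_2 x^2, the coefficients solve the normal equations G · a = b where
  G_{ij} = <φ_i, φ_j> and b_i = <f, φ_i>, with φ_0 = 1, φ_1 = x, φ_2 = x^2.
G =
  [2, 0, 2/3]
  [0, 2/3, 0]
  [2/3, 0, 2/5],
b = (2, -16/5, 2/15).
Solving gives a_0 = 2, a_1 = -24/5, a_2 = -3, so
  g(x) = -3*x^2 - 24*x/5 + 2.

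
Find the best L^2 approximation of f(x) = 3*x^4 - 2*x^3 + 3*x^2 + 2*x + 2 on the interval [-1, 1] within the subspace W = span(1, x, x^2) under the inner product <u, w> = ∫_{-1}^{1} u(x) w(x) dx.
g(x) = 39*x^2/7 + 4*x/5 + 61/35

The best approximation g ∈ W is the orthogonal projection of f onto W. Writing g = a_0 + a_1 x + a_2 x^2, the coefficients solve the normal equations G · a = b where
  G_{ij} = <φ_i, φ_j> and b_i = <f, φ_i>, with φ_0 = 1, φ_1 = x, φ_2 = x^2.
G =
  [2, 0, 2/3]
  [0, 2/3, 0]
  [2/3, 0, 2/5],
b = (36/5, 8/15, 356/105).
Solving gives a_0 = 61/35, a_1 = 4/5, a_2 = 39/7, so
  g(x) = 39*x^2/7 + 4*x/5 + 61/35.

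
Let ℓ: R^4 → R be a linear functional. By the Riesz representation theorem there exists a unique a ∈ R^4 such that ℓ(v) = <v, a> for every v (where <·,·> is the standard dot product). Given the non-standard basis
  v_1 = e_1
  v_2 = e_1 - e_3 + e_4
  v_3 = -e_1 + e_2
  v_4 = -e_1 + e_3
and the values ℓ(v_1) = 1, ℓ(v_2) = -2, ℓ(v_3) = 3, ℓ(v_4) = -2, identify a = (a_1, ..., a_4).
a = (1, 4, -1, -4)

Write a = (a_1, ..., a_4) in the standard basis. For each basis vector v_i, ℓ(v_i) = <v_i, a> is a linear equation in the a_j's. Collect the n equations into a matrix system V a = ℓ, where row i of V is v_i (expressed in the standard basis). Since V is invertible (lower-triangular with 1s on the diagonal, up to permutation), solve by back-substitution:
  V =
[[1, 0, 0, 0],
 [1, 0, -1, 1],
 [-1, 1, 0, 0],
 [-1, 0, 1, 0]]
  V a = (1, -2, 3, -2)
Solving gives a = (1, 4, -1, -4).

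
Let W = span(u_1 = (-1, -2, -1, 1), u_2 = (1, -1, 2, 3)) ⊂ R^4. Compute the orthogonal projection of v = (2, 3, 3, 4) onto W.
proj_W(v) = (272/101, 145/101, 405/101, 260/101)

Set up U = [u_1 | ... | u_2] ∈ R^(4×2). The projector onto W = col(U) is P = U (U^T U)^(-1) U^T.
Compute U^T U =
  [7, 2]
  [2, 15],
and U^T v = (-7, 17).
Solve U^T U · c = U^T v for the coefficients: c = (-139/101, 133/101). The projection is proj_W(v) = U c.
Check: (v - proj_W(v)) · u_1 = 0  (should be 0).
Check: (v - proj_W(v)) · u_2 = 0  (should be 0).
Result: proj_W(v) = (272/101, 145/101, 405/101, 260/101).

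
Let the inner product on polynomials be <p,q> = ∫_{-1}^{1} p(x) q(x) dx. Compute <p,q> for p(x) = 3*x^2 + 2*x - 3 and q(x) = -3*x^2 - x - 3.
<p,q> = 196/15

Expand the product: p(x)·q(x) = -9*x^4 - 9*x^3 - 2*x^2 - 3*x + 9.
∫_{-1}^{1} of each monomial x^k gives [2/(k+1) if k even, 0 if k odd]. Integrating term-by-term (or equivalently evaluating the antiderivative F(x) = -9*x^5/5 - 9*x^4/4 - 2*x^3/3 - 3*x^2/2 + 9*x at the endpoints):
  F(1) − F(−1) = 167/60 − (-617/60) = 196/15.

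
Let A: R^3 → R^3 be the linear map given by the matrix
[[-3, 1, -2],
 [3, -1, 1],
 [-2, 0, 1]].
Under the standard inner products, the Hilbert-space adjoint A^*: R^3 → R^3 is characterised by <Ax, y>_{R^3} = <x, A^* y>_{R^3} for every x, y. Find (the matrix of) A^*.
A^* = A^T =
[[-3, 3, -2],
 [1, -1, 0],
 [-2, 1, 1]]

For real matrices with standard dot products, the defining identity <Ax, y> = <x, A^* y> gives (Ax)^T y = x^T (A^*) y, i.e. x^T A^T y = x^T (A^*) y. Since this holds for all x, y, we must have A^* = A^T. Therefore
A^* =
[[-3, 3, -2],
 [1, -1, 0],
 [-2, 1, 1]].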